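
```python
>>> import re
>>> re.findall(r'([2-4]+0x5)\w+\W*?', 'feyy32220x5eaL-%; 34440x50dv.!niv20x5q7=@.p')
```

The pattern matches one or more of a character in [2-4], then the literal '0x5' (captured); then one or more of a word character, then zero or more of a non-word character (lazy).
Matches: at [4:14] match '32220x5eaL', group 1 = '32220x5'; at [18:28] match '34440x50dv', group 1 = '34440x5'; at [33:39] match '20x5q7', group 1 = '20x5'.
`findall` collects group 1 from each match (3 total).

['32220x5', '34440x5', '20x5']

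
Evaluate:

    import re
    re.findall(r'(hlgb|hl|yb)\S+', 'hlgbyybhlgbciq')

['hlgb']

The regex engine tests alternatives in the order written; an earlier branch that matches wins even if a later one would match more.
Scanning left to right: at [0:14] match 'hlgbyybhlgbciq', group 1 = 'hlgb'.
With a single group, `findall` returns only what that group captured — 1 item.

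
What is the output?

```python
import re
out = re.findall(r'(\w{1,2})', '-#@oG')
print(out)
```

['oG']

This matches 1 to 2 of a word character (captured).
Walking the string: at [3:5] match 'oG', group 1 = 'oG'.
With a single group, `findall` returns only what that group captured — 1 item.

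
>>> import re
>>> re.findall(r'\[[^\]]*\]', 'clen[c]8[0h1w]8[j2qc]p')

['[c]', '[0h1w]', '[j2qc]']

Matches: at [4:7] → '[c]'; at [8:14] → '[0h1w]'; at [15:21] → '[j2qc]'.
Since nothing is captured, `findall` lists the 3 matched substrings directly.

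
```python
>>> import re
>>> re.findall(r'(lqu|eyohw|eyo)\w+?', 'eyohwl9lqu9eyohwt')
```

['eyohw', 'lqu', 'eyohw']

Branches in `(...|...)` are attempted left-to-right; the first branch that allows the whole pattern to succeed is taken.
`findall` collects group 1 from each match (3 total).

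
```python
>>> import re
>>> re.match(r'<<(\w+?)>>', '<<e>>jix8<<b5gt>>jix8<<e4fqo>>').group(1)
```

The match spans [0:5] → '<<e>>'.
Captured: group 1 = 'e'.

'e'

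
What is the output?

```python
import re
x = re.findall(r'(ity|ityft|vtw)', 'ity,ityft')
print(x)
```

['ity', 'ity']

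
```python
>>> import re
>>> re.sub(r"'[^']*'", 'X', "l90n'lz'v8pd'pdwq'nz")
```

Each match is replaced by 'X'.

'l90nXv8pdXnz'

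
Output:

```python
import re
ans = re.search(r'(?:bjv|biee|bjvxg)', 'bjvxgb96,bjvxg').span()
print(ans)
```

(0, 3)

The regex engine tests alternatives in the order written; an earlier branch that matches wins even if a later one would match more.
Unlike `match`, `search` isn't anchored — it looks for the pattern anywhere in the string.
The match spans [0:3] → 'bjv'.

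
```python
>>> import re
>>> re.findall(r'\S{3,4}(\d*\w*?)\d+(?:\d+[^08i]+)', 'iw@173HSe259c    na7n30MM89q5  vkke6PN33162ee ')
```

['73HSe', '']

Pattern: 3 to 4 of a non-whitespace character; then zero or more of a digit, then zero or more of a word character (lazy) (captured); then one or more of a digit; then one or more of a digit, then one or more of any character except [08i] (non-capturing group).
Because the quantifier is non-greedy, it stops expanding at the earliest point where the rest of the pattern can succeed.
Walking the string: at [0:22] match 'iw@173HSe259c    na7n3', group 1 = '73HSe'; at [22:46] match '0MM89q5  vkke6PN33162ee ', group 1 = ''.
With a single group, `findall` returns only what that group captured — 2 items.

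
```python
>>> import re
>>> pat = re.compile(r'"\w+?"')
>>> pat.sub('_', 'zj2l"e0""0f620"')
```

'zj2l__'

Matches: at [4:8] → '"e0"'; at [8:15] → '"0f620"'.
Each match is replaced by '_'.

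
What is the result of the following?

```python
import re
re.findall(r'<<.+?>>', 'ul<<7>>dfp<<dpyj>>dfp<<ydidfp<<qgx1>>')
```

['<<7>>', '<<dpyj>>', '<<ydidfp<<qgx1>>']

A non-greedy quantifier consumes as few characters as it can — just enough that the remainder of the pattern still matches from where it stops; whatever follows it matches normally.
Walking the string: at [2:7] → '<<7>>'; at [10:18] → '<<dpyj>>'; at [21:37] → '<<ydidfp<<qgx1>>'.
With no groups in the pattern, `findall` gives back each whole match — 3 here.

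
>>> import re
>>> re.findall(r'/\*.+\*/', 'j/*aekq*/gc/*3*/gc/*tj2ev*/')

['/*aekq*/gc/*3*/gc/*tj2ev*/']

Scanning left to right: at [1:27] → '/*aekq*/gc/*3*/gc/*tj2ev*/'.
`findall` yields the raw match text (1 of them) because the pattern has no groups.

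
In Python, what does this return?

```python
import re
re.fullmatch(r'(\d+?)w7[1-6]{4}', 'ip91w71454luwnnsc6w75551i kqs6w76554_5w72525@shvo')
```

None

This matches one or more of a digit (lazy) (captured); then the literal 'w7', then exactly 4 of a character in [1-6].
For `fullmatch`, every character of the input must be accounted for by the pattern.
Here the string isn't matched end-to-end, so the call returns None.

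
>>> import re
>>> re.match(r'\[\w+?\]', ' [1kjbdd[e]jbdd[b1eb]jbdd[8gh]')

None

`re.match` won't scan ahead — the pattern has to work from the very first character.
Here the string doesn't start with a match, so the call returns None.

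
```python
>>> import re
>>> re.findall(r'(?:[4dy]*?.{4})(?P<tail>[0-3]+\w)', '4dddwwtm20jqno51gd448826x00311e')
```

Pattern: zero or more of one of [4dy] (lazy), then exactly 4 of any character (non-capturing group); then one or more of a character in [0-3], then a word character (captured as 'tail').
Walking the string: at [0:11] match '4dddwwtm20j', group 1 = '20j'; at [11:17] match 'qno51g', group 1 = '1g'; at [17:24] match 'd448826', group 1 = '26'; at [24:31] match 'x00311e', group 1 = '11e'.
Because there's exactly one group, `findall` drops the full match and keeps group 1 from each hit.

['20j', '1g', '26', '11e']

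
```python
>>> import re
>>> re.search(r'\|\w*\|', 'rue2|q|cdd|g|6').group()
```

'|q|'

`re.search` tries every starting position until one works.
The match spans [4:7] → '|q|'.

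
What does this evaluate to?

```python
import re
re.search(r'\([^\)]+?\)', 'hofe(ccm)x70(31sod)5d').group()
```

'(ccm)'

The match spans [4:9] → '(ccm)'.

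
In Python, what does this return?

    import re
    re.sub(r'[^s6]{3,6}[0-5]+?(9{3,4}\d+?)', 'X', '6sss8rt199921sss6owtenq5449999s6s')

Pattern: 3 to 6 of any character except [s6]; then one or more of a character in [0-5] (lazy); then 3 to 4 of a literal '9', then one or more of a digit (lazy) (captured).
A `+?`/`*?`/`{m,n}?` starts at its minimum and grows only as far as needed for what follows to match.
Matches: at [4:12] → '8rt19992'; at [17:30] → 'owtenq5449999'.
`sub` substitutes 'X' at each match site.

'6sssX1sss6Xs6s'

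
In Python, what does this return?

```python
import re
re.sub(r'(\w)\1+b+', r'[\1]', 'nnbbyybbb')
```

A backreference is literal: `\1` must see the identical characters the first group matched.
Matches: at [0:4] → 'nnbb'; at [4:9] → 'yybbb'.
`\1` in the replacement pulls in group 1's text for each match.

'[n][y]'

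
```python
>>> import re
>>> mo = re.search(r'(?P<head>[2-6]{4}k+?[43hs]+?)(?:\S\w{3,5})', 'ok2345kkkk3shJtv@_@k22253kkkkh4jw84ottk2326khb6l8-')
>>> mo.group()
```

'2345kkkk3shJtv'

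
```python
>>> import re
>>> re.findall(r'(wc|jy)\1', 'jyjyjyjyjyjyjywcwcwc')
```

The backreference `\1` re-matches whatever the first group consumed, character for character.
Scanning left to right: at [0:4] match 'jyjy', group 1 = 'jy'; at [4:8] match 'jyjy', group 1 = 'jy'; at [8:12] match 'jyjy', group 1 = 'jy'; at [14:18] match 'wcwc', group 1 = 'wc'.
Because there's exactly one group, `findall` drops the full match and keeps group 1 from each hit.

['jy', 'jy', 'jy', 'wc']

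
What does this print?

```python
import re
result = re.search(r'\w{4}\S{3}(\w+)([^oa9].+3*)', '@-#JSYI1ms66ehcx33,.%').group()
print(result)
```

JSYI1ms66ehcx33,.%

The match spans [3:21] → 'JSYI1ms66ehcx33,.%'.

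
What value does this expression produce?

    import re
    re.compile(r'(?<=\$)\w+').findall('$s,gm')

Lookahead/lookbehind check context without consuming it, so the matched span excludes the asserted characters.
Matches: at [1:2] → 's'.
With no groups in the pattern, `findall` gives back each whole match — 1 here.

['s']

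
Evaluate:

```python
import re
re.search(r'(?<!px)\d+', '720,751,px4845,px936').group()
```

'720'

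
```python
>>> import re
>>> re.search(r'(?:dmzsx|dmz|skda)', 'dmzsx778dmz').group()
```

'dmzsx'

The regex engine tests alternatives in the order written; an earlier branch that matches wins even if a later one would match more.
Unlike `match`, `search` isn't anchored — it looks for the pattern anywhere in the string.
The match spans [0:5] → 'dmzsx'.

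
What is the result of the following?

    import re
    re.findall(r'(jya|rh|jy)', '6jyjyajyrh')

['jy', 'jya', 'jy', 'rh']

Branches in `(...|...)` are attempted left-to-right; the first branch that allows the whole pattern to succeed is taken.
Matches: at [1:3] match 'jy', group 1 = 'jy'; at [3:6] match 'jya', group 1 = 'jya'; at [6:8] match 'jy', group 1 = 'jy'; at [8:10] match 'rh', group 1 = 'rh'.
One capturing group, so `findall` returns just the captured substring from each match — 4 in all.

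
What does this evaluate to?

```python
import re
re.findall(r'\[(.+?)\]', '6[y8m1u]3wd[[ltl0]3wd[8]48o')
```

The `?` after the quantifier makes it lazy — it takes as little as possible before letting the rest of the pattern try.
One capturing group, so `findall` returns just the captured substring from each match — 3 in all.

['y8m1u', '[ltl0', '8']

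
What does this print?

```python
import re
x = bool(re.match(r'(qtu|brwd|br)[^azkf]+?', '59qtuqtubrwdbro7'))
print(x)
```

False

With `match`, the pattern is implicitly anchored at the beginning.
Here the string doesn't start with a match, so the call returns None, and `bool(None)` is False.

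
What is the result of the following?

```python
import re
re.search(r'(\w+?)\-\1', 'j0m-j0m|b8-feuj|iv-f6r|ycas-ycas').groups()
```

('j0m',)

After group 1 captures some text, `\1` only succeeds where that same text appears again.
`re.search` tries every starting position until one works.
The match spans [0:7] → 'j0m-j0m'.
Captured: group 1 = 'j0m'.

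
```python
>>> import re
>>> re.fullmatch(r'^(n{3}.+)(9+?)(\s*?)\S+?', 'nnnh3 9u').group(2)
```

'9'

The pattern matches anchored at the start of the string; then exactly 3 of a literal 'n', then one or more of any character (captured); then one or more of a literal '9' (lazy) (captured); then zero or more of whitespace (lazy) (captured); then one or more of a non-whitespace character (lazy).
`re.fullmatch` is like wrapping the pattern in `^…$` (in single-line mode).
The match spans [0:8] → 'nnnh3 9u'.
Captured: group 1 = 'nnnh3 ', group 2 = '9', group 3 = ''.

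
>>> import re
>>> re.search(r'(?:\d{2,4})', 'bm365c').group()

'365'

Pattern: 2 to 4 of a digit (non-capturing group).
`search` walks the string left to right and returns the first match it finds.
The match spans [2:5] → '365'.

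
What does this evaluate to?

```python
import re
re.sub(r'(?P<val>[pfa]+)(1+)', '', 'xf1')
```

This matches one or more of one of [pfa] (captured as 'val'); then one or more of a literal '1' (captured).
Matches: at [1:3] → 'f1'.
`sub` substitutes '' at each match site.

'x'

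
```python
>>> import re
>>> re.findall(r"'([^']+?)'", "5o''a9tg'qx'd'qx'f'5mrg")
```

['a9tg', 'd', 'f']

Scanning left to right: at [3:9] match "'a9tg'", group 1 = 'a9tg'; at [11:14] match "'d'", group 1 = 'd'; at [16:19] match "'f'", group 1 = 'f'.
Because there's exactly one group, `findall` drops the full match and keeps group 1 from each hit.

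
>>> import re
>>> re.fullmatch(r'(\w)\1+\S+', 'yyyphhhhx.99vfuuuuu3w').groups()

('y',)

`\1` is not a pattern — it's the concrete string captured by group 1, re-applied verbatim.
For `fullmatch`, every character of the input must be accounted for by the pattern.
The match spans [0:21] → 'yyyphhhhx.99vfuuuuu3w'.
Captured: group 1 = 'y'.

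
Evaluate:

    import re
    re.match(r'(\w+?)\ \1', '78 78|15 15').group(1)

A backreference is literal: `\1` must see the identical characters the first group matched.
With `match`, the pattern is implicitly anchored at the beginning.
The match spans [0:5] → '78 78'.
Captured: group 1 = '78'.

'78'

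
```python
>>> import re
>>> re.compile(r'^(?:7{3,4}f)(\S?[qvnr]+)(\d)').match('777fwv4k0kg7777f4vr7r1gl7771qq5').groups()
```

('wv', '4')

Pattern: anchored at the start of the string; then 3 to 4 of a literal '7', then a literal 'f' (non-capturing group); then optionally a non-whitespace character, then one or more of one of [qvnr] (captured); then a digit (captured).
`re.match` only tries the pattern at the start of the string.
The match spans [0:7] → '777fwv4'.
Captured: group 1 = 'wv', group 2 = '4'.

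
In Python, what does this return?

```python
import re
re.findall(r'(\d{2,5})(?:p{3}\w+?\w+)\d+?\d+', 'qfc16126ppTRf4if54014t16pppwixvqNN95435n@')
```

The pattern matches 2 to 5 of a digit (captured); then exactly 3 of the literal 'p', then one or more of a word character (lazy), then one or more of a word character (non-capturing group); then one or more of a digit (lazy); then one or more of a digit.
Scanning left to right: at [22:39] match '16pppwixvqNN95435', group 1 = '16'.
Because there's exactly one group, `findall` drops the full match and keeps group 1 from the one hit.

['16']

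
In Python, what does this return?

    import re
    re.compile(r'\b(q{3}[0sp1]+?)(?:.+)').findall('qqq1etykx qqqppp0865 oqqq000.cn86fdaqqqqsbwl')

['qqq1']

This matches a word boundary (`\b`, zero-width); then exactly 3 of the literal 'q', then one or more of one of [0sp1] (lazy) (captured); then one or more of any character (non-capturing group).
Matches: at [0:44] match 'qqq1etykx qqqppp0865 oqqq000.cn86fdaqqqqsbwl', group 1 = 'qqq1'.
With a single group, `findall` returns only what that group captured — 1 item.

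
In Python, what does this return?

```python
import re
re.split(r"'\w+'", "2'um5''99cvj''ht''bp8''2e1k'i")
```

Matches to split on: at [1:6] → "'um5'"; at [6:13] → "'99cvj'"; at [13:17] → "'ht'"; at [17:22] → "'bp8'"; at [22:28] → "'2e1k'".
`split` removes every match and returns the 6 fragments in between.

['2', '', '', '', '', 'i']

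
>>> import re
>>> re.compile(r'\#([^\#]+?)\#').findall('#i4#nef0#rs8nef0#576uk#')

Walking the string: at [0:4] match '#i4#', group 1 = 'i4'; at [8:17] match '#rs8nef0#', group 1 = 'rs8nef0'.
One capturing group, so `findall` returns just the captured substring from each match — 2 in all.

['i4', 'rs8nef0']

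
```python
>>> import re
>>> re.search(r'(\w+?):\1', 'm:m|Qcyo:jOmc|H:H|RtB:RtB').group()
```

'm:m'

`\1` has to match the exact text group 1 already captured.
`re.search` tries every starting position until one works.
The match spans [0:3] → 'm:m'.
Captured: group 1 = 'm'.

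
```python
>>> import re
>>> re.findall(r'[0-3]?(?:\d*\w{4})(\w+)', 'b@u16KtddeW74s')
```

['tddeW74s']

This matches optionally a character in [0-3]; then zero or more of a digit, then exactly 4 of a word character (non-capturing group); then one or more of a word character (captured).
Walking the string: at [2:14] match 'u16KtddeW74s', group 1 = 'tddeW74s'.
One capturing group, so `findall` returns just the captured substring from the one match — 1 in all.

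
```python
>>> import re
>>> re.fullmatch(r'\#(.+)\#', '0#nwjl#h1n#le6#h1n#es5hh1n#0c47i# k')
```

None

`re.fullmatch` is like wrapping the pattern in `^…$` (in single-line mode).
Here there's no way to consume every character, so the call returns None.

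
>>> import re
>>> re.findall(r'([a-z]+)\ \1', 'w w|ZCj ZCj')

The backreference `\1` re-matches whatever the first group consumed, character for character.
With a single group, `findall` returns only what that group captured — 1 item.

['w']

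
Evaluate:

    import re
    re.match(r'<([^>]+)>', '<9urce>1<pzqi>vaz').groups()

With `match`, the pattern is implicitly anchored at the beginning.
The match spans [0:7] → '<9urce>'.
Captured: group 1 = '9urce'.

('9urce',)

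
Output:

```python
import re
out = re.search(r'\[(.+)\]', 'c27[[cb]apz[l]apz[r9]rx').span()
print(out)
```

The match spans [3:21] → '[[cb]apz[l]apz[r9]'.

(3, 21)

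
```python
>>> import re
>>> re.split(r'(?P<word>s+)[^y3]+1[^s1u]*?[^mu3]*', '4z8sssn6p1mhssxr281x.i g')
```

['4z8', 'sss', '']

The pattern matches one or more of a literal 's' (captured as 'word'); then one or more of any character except [y3]; then a literal '1', then zero or more of any character except [s1u] (lazy), then zero or more of any character except [mu3].
`re.split` interleaves the captured-group text with the surrounding fragments.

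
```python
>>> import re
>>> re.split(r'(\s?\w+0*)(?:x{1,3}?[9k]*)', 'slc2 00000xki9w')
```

This matches optionally whitespace, then one or more of a word character, then zero or more of a literal '0' (captured); then 1 to 3 of a literal 'x' (lazy), then zero or more of one of [9k] (non-capturing group).
`re.split` interleaves the captured-group text with the surrounding fragments.

['slc2', ' 00000', 'i9w']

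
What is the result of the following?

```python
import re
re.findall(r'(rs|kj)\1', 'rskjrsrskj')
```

['rs']

A backreference is literal: `\1` must see the identical characters the first group matched.
Walking the string: at [4:8] match 'rsrs', group 1 = 'rs'.
`findall` collects group 1 from the one match (1 total).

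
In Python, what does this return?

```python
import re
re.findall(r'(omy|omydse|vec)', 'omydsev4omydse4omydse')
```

['omy', 'omy', 'omy']

`|` is ordered: at each position the engine commits to the first alternative that works.
Walking the string: at [0:3] match 'omy', group 1 = 'omy'; at [8:11] match 'omy', group 1 = 'omy'; at [15:18] match 'omy', group 1 = 'omy'.
One capturing group, so `findall` returns just the captured substring from each match — 3 in all.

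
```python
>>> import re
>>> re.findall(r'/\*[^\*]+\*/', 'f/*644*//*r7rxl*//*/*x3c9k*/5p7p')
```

Since nothing is captured, `findall` lists the 3 matched substrings directly.

['/*644*/', '/*r7rxl*/', '/*x3c9k*/']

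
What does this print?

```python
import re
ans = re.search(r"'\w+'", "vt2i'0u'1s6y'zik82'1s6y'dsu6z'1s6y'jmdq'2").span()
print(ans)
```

The match spans [4:8] → "'0u'".

(4, 8)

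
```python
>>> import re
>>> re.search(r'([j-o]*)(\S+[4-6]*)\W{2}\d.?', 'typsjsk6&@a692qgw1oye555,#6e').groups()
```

Pattern: zero or more of a character in [j-o] (captured); then one or more of a non-whitespace character, then zero or more of a character in [4-6] (captured); then exactly 2 of a non-word character, then a digit, then optionally any character.
`re.search` tries every starting position until one works.
The match spans [0:28] → 'typsjsk6&@a692qgw1oye555,#6e'.
Captured: group 1 = '', group 2 = 'typsjsk6&@a692qgw1oye555'.

('', 'typsjsk6&@a692qgw1oye555')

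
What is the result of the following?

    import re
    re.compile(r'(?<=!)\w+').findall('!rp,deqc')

The positive lookaround only admits positions where the adjacent text matches; those characters stay outside the span.
With no groups in the pattern, `findall` gives back each whole match — 1 here.

['rp']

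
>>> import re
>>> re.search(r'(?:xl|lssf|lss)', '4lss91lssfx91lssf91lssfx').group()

The match spans [1:4] → 'lss'.

'lss'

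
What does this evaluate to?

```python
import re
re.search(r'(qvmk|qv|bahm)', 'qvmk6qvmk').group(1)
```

'qvmk'

Alternation isn't longest-match — the leftmost alternative that fits at this position is chosen.
`re.search` tries every starting position until one works.
The match spans [0:4] → 'qvmk'.
Captured: group 1 = 'qvmk'.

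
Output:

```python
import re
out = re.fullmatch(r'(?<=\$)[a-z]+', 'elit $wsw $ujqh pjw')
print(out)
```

None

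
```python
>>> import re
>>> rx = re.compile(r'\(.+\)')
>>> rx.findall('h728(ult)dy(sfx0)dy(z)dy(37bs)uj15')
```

['(ult)dy(sfx0)dy(z)dy(37bs)']

Walking the string: at [4:30] → '(ult)dy(sfx0)dy(z)dy(37bs)'.
No capturing groups, so `findall` returns the 1 full match string.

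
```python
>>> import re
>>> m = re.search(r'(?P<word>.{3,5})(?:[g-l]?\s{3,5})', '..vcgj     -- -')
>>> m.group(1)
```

Pattern: 3 to 5 of any character (captured as 'word'); then optionally a character in [g-l], then 3 to 5 of whitespace (non-capturing group).
Unlike `match`, `search` isn't anchored — it looks for the pattern anywhere in the string.
The match spans [0:11] → '..vcgj     '.
Captured: group 1 = '..vcg'.

'..vcg'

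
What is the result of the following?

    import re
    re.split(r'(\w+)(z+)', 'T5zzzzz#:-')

['', 'T5zzzz', 'z', '#:-']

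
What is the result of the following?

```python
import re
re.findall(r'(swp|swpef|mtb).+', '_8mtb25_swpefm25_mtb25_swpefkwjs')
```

['mtb']

One capturing group, so `findall` returns just the captured substring from the one match — 1 in all.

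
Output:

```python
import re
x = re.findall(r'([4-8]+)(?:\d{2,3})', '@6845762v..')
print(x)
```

['68457']

`findall` collects group 1 from the one match (1 total).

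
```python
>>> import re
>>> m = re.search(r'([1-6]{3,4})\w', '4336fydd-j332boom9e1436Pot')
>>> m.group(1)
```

The match spans [0:5] → '4336f'.
Captured: group 1 = '4336'.

'4336'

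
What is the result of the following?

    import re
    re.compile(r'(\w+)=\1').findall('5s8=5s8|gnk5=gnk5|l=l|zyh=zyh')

['5s8', 'gnk5', 'l', 'zyh']

The backreference `\1` re-matches whatever the first group consumed, character for character.
With a single group, `findall` returns only what that group captured — 4 items.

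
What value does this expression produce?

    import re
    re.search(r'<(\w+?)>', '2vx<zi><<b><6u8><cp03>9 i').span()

(3, 7)

`search` walks the string left to right and returns the first match it finds.
The match spans [3:7] → '<zi>'.
Captured: group 1 = 'zi'.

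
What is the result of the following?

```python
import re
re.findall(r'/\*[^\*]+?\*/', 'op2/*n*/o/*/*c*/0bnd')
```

['/*n*/', '/*c*/']

Scanning left to right: at [3:8] → '/*n*/'; at [11:16] → '/*c*/'.
Since nothing is captured, `findall` lists the 2 matched substrings directly.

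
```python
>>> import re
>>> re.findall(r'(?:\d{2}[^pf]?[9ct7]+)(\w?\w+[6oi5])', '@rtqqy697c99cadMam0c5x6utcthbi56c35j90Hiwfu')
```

['adMam0c5x6utcthbi56c35j90Hi']

`findall` collects group 1 from the one match (1 total).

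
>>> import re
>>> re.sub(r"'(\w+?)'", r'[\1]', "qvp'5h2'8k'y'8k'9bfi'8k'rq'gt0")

'qvp[5h2]8k[y]8k[9bfi]8k[rq]gt0'

The replacement refers to a captured group, so each match is rewritten using its own captured text.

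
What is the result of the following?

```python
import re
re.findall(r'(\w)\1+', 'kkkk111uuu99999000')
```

['k', '1', 'u', '9', '0']

`\1` is not a pattern — it's the concrete string captured by group 1, re-applied verbatim.
With a single group, `findall` returns only what that group captured — 5 items.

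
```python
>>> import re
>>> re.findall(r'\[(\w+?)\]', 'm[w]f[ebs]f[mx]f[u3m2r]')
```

['w', 'ebs', 'mx', 'u3m2r']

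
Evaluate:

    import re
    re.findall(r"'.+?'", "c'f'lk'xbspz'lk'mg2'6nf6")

["'f'", "'xbspz'", "'mg2'"]

Scanning left to right: at [1:4] → "'f'"; at [6:13] → "'xbspz'"; at [15:20] → "'mg2'".
With no groups in the pattern, `findall` gives back each whole match — 3 here.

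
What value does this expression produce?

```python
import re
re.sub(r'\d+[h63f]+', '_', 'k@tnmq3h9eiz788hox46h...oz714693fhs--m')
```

'k@tnmq_9eiz_ox_...oz_s--m'

`sub` substitutes '_' at each match site.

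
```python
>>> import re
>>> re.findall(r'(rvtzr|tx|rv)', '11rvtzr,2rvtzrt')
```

['rvtzr', 'rvtzr']

The regex engine tests alternatives in the order written; an earlier branch that matches wins even if a later one would match more.
Walking the string: at [2:7] match 'rvtzr', group 1 = 'rvtzr'; at [9:14] match 'rvtzr', group 1 = 'rvtzr'.
One capturing group, so `findall` returns just the captured substring from each match — 2 in all.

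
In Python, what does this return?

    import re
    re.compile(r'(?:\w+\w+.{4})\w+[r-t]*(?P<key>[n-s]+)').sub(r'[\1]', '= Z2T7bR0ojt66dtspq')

`\1` in the replacement pulls in group 1's text for each match.

'= [q]'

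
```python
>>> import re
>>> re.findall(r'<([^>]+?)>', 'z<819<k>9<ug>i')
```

['819<k', 'ug']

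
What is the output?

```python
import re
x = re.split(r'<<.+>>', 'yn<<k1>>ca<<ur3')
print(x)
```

['yn', 'ca<<ur3']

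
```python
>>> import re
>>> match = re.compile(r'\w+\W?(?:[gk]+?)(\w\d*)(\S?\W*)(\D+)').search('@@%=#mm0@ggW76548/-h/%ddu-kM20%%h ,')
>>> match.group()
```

Pattern: one or more of a word character, then optionally a non-word character; then one or more of one of [gk] (lazy) (non-capturing group); then a word character, then zero or more of a digit (captured); then optionally a non-whitespace character, then zero or more of a non-word character (captured); then one or more of a non-digit (captured).
Unlike `match`, `search` isn't anchored — it looks for the pattern anywhere in the string.
The match spans [5:12] → 'mm0@ggW'.
Captured: group 1 = 'g', group 2 = '', group 3 = 'W'.

'mm0@ggW'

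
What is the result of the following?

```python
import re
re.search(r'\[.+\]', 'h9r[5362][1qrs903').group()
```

'[5362]'

The match spans [3:9] → '[5362]'.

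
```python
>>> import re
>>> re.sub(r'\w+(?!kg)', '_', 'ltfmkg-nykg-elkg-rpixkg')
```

'_-_-_-_'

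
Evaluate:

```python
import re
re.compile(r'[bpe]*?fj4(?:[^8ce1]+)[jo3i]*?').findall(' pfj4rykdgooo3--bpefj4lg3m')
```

The pattern matches zero or more of one of [bpe] (lazy), then the literal 'fj4'; then one or more of any character except [8ce1] (non-capturing group); then zero or more of one of [jo3i] (lazy).
Scanning left to right: at [1:18] → 'pfj4rykdgooo3--bp'; at [18:26] → 'efj4lg3m'.
No capturing groups, so `findall` returns the 2 full match strings.

['pfj4rykdgooo3--bp', 'efj4lg3m']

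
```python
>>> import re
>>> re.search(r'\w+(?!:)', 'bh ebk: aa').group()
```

The negative lookaround is zero-width — it rules out positions where the adjacent text would match, without consuming anything.
The match spans [0:2] → 'bh'.

'bh'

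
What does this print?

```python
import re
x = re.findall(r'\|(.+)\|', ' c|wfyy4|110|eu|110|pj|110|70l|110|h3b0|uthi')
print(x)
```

['wfyy4|110|eu|110|pj|110|70l|110|h3b0']

`findall` collects group 1 from the one match (1 total).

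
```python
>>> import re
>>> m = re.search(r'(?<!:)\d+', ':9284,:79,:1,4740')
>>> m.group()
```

'284'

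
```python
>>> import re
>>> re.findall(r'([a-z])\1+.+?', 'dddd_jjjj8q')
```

A backreference is literal: `\1` must see the identical characters the first group matched.
Walking the string: at [0:5] match 'dddd_', group 1 = 'd'; at [5:10] match 'jjjj8', group 1 = 'j'.
Because there's exactly one group, `findall` drops the full match and keeps group 1 from each hit.

['d', 'j']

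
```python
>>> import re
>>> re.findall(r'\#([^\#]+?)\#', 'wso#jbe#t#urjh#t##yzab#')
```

Matches: at [3:8] match '#jbe#', group 1 = 'jbe'; at [9:15] match '#urjh#', group 1 = 'urjh'; at [17:23] match '#yzab#', group 1 = 'yzab'.
Because there's exactly one group, `findall` drops the full match and keeps group 1 from each hit.

['jbe', 'urjh', 'yzab']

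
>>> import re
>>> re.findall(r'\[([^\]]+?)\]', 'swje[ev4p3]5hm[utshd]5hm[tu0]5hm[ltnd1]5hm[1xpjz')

['ev4p3', 'utshd', 'tu0', 'ltnd1']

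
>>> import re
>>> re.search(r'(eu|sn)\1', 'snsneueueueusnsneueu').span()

(0, 4)

`\1` has to match the exact text group 1 already captured.
The match spans [0:4] → 'snsn'.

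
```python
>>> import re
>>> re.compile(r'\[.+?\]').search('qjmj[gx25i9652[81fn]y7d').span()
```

`re.search` tries every starting position until one works.
The match spans [4:20] → '[gx25i9652[81fn]'.

(4, 20)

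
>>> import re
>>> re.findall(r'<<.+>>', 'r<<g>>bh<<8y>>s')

With no groups in the pattern, `findall` gives back each whole match — 1 here.

['<<g>>bh<<8y>>']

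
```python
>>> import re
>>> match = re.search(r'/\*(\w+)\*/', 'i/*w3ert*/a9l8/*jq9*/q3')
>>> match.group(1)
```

'w3ert'

The match spans [1:10] → '/*w3ert*/'.
Captured: group 1 = 'w3ert'.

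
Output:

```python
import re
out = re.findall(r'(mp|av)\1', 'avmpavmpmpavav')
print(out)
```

['mp', 'av']

The backreference `\1` re-matches whatever the first group consumed, character for character.
`findall` collects group 1 from each match (2 total).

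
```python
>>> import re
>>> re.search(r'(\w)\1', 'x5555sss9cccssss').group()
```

`\1` has to match the exact text group 1 already captured.
`re.search` scans for the first position where the pattern succeeds.
The match spans [1:3] → '55'.
Captured: group 1 = '5'.

'55'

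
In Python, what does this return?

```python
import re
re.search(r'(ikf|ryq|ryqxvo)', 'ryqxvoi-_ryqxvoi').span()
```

`|` is ordered: at each position the engine commits to the first alternative that works.
The match spans [0:3] → 'ryq'.

(0, 3)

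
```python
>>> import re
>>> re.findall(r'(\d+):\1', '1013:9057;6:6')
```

['6']

`\1` is not a pattern — it's the concrete string captured by group 1, re-applied verbatim.
With a single group, `findall` returns only what that group captured — 1 item.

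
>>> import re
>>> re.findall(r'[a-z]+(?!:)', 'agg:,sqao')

['ag', 'sqao']

Because the assertion is negative and zero-width, positions next to the forbidden text are skipped.
Since nothing is captured, `findall` lists the 2 matched substrings directly.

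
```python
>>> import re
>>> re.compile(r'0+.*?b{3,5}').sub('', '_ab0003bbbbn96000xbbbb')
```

'_abn96'

Pattern: one or more of a literal '0'; then zero or more of any character (lazy), then 3 to 5 of the literal 'b'.
Lazy quantifiers expand one character at a time until the remainder of the pattern can match.
Matches: at [3:11] → '0003bbbb'; at [14:22] → '000xbbbb'.
Every occurrence is swapped for ''.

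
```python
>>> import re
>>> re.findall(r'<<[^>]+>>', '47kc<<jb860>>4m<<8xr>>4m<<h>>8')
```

Walking the string: at [4:13] → '<<jb860>>'; at [15:22] → '<<8xr>>'; at [24:29] → '<<h>>'.
`findall` yields the raw match text (3 of them) because the pattern has no groups.

['<<jb860>>', '<<8xr>>', '<<h>>']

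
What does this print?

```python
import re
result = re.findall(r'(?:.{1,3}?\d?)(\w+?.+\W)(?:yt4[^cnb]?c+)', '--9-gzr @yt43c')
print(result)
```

This matches 1 to 3 of any character (lazy), then optionally a digit (non-capturing group); then one or more of a word character (lazy), then one or more of any character, then a non-word character (captured); then the literal 'yt4', then optionally any character except [cnb], then one or more of a literal 'c' (non-capturing group).
`findall` collects group 1 from the one match (1 total).

['9-gzr @']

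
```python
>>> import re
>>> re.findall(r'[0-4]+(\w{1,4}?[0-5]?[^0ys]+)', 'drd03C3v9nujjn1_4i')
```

One capturing group, so `findall` returns just the captured substring from the one match — 1 in all.

['C3v9nujjn1_4i']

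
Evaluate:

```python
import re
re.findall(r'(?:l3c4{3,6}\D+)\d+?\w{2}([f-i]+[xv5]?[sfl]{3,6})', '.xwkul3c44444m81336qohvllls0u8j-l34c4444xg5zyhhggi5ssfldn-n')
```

['hvllls']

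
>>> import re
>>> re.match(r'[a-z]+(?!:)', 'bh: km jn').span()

The negative lookaround is zero-width — it rules out positions where the adjacent text would match, without consuming anything.
With `match`, the pattern is implicitly anchored at the beginning.
The match spans [0:1] → 'b'.

(0, 1)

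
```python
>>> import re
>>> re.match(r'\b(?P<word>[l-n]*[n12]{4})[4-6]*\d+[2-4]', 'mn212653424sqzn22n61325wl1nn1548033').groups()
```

('mn212',)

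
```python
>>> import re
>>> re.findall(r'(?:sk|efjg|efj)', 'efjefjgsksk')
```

['efj', 'efjg', 'sk', 'sk']

Alternation isn't longest-match — the leftmost alternative that fits at this position is chosen.
Scanning left to right: at [0:3] → 'efj'; at [3:7] → 'efjg'; at [7:9] → 'sk'; at [9:11] → 'sk'.
With no groups in the pattern, `findall` gives back each whole match — 4 here.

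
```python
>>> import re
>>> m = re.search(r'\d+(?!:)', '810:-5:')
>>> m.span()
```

(0, 2)

The negative lookahead/lookbehind blocks any match where the forbidden context is present.
The match spans [0:2] → '81'.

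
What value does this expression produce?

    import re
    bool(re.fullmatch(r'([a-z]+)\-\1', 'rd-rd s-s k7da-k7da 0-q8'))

For `fullmatch`, every character of the input must be accounted for by the pattern.
Here the pattern can't cover the whole string, so the call returns None, and `bool(None)` is False.

False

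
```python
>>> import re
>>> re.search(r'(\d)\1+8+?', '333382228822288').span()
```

`\1` has to match the exact text group 1 already captured.
`re.search` tries every starting position until one works.
The match spans [0:5] → '33338'.
Captured: group 1 = '3'.

(0, 5)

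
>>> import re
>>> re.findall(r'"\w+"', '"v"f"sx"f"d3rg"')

['"v"', '"sx"', '"d3rg"']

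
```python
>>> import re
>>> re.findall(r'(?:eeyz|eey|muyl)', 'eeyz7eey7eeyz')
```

['eeyz', 'eey', 'eeyz']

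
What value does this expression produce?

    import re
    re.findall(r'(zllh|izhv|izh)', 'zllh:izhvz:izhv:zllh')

`|` is ordered: at each position the engine commits to the first alternative that works.
One capturing group, so `findall` returns just the captured substring from each match — 4 in all.

['zllh', 'izhv', 'izhv', 'zllh']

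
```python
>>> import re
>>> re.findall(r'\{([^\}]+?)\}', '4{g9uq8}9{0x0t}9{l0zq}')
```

Walking the string: at [1:8] match '{g9uq8}', group 1 = 'g9uq8'; at [9:15] match '{0x0t}', group 1 = '0x0t'; at [16:22] match '{l0zq}', group 1 = 'l0zq'.
One capturing group, so `findall` returns just the captured substring from each match — 3 in all.

['g9uq8', '0x0t', 'l0zq']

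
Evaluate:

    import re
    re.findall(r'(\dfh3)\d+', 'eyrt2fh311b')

['2fh3']

The pattern matches a digit, then the literal 'fh3' (captured); then one or more of a digit.
Walking the string: at [4:10] match '2fh311', group 1 = '2fh3'.
`findall` collects group 1 from the one match (1 total).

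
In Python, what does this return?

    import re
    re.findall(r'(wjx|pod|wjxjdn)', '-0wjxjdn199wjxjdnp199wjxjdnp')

Branches in `(...|...)` are attempted left-to-right; the first branch that allows the whole pattern to succeed is taken.
Walking the string: at [2:5] match 'wjx', group 1 = 'wjx'; at [11:14] match 'wjx', group 1 = 'wjx'; at [21:24] match 'wjx', group 1 = 'wjx'.
One capturing group, so `findall` returns just the captured substring from each match — 3 in all.

['wjx', 'wjx', 'wjx']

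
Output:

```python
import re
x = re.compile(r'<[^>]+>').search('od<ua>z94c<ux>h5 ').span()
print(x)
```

`search` walks the string left to right and returns the first match it finds.
The match spans [2:6] → '<ua>'.

(2, 6)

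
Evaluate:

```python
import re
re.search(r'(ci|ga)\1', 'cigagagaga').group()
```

`\1` is not a pattern — it's the concrete string captured by group 1, re-applied verbatim.
The match spans [2:6] → 'gaga'.

'gaga'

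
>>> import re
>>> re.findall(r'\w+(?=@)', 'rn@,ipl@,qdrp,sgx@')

Because the assertion is zero-width, the text it checks is not consumed and won't appear in the result.
Walking the string: at [0:2] → 'rn'; at [4:7] → 'ipl'; at [14:17] → 'sgx'.
`findall` yields the raw match text (3 of them) because the pattern has no groups.

['rn', 'ipl', 'sgx']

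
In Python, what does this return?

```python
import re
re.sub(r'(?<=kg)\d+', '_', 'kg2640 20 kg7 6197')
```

The lookaround is zero-width — it requires the adjacent text to match without consuming it, so the asserted text isn't part of the match.
Matches: at [2:6] → '2640'; at [12:13] → '7'.
Every occurrence is swapped for '_'.

'kg_ 20 kg_ 6197'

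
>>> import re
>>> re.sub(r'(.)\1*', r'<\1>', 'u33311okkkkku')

A backreference is literal: `\1` must see the identical characters the first group matched.
Matches: at [0:1] → 'u'; at [1:4] → '333'; at [4:6] → '11'; at [6:7] → 'o'; at [7:12] → 'kkkkk'; ….
Each match is replaced using the text its own group 1 captured.

'<u><3><1><o><k><u>'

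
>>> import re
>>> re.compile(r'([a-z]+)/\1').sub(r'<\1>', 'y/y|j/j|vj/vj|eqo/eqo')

'<y>|<j>|<vj>|<eqo>'

After group 1 captures some text, `\1` only succeeds where that same text appears again.
`\1` in the replacement pulls in group 1's text for each match.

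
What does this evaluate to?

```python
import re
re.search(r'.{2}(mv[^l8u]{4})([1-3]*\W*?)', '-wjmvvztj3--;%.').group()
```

'wjmvvztj3'

Lazy quantifiers expand one character at a time until the remainder of the pattern can match.
The match spans [1:10] → 'wjmvvztj3'.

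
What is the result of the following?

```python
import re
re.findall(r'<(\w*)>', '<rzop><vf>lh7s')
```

`findall` collects group 1 from each match (2 total).

['rzop', 'vf']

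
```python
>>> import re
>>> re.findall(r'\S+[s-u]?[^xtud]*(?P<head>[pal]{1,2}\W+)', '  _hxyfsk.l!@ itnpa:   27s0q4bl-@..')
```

Pattern: one or more of a non-whitespace character; then optionally a character in [s-u], then zero or more of any character except [xtud]; then 1 to 2 of one of [pal], then one or more of a non-word character (captured as 'head').
Matches: at [2:14] match '_hxyfsk.l!@ ', group 1 = 'l!@ '; at [14:35] match 'itnpa:   27s0q4bl-@..', group 1 = 'l-@..'.
Because there's exactly one group, `findall` drops the full match and keeps group 1 from each hit.

['l!@ ', 'l-@..']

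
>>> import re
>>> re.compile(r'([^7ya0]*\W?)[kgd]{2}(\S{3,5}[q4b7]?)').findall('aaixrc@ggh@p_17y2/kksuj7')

[('ixrc@', 'h@p_17'), ('2/', 'suj7')]

Multiple groups make `findall` return tuples — one 2-tuple for each match.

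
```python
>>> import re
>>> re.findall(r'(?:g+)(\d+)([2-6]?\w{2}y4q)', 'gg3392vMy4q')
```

[('3392', 'vMy4q')]

The pattern matches one or more of a literal 'g' (non-capturing group); then one or more of a digit (captured); then optionally a character in [2-6], then exactly 2 of a word character, then the literal 'y4q' (captured).
Walking the string: at [0:11] match 'gg3392vMy4q', groups = ('3392', 'vMy4q').
Multiple groups make `findall` return tuples — one 2-tuple for the one match.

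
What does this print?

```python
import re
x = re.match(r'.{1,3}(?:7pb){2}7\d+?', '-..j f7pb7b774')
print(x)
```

None

Pattern: 1 to 3 of any character, then the literal '7pb' repeated 2 times, then the literal '7'; then one or more of a digit (lazy).
`re.match` won't scan ahead — the pattern has to work from the very first character.
Here position 0 doesn't satisfy it, so the call returns None.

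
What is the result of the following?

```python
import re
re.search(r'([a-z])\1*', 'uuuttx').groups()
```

A backreference is literal: `\1` must see the identical characters the first group matched.
`search` walks the string left to right and returns the first match it finds.
The match spans [0:3] → 'uuu'.
Captured: group 1 = 'u'.

('u',)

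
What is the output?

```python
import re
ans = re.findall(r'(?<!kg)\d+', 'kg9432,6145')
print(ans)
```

A negative assertion filters positions out without eating any characters.
`findall` yields the raw match text (2 of them) because the pattern has no groups.

['432', '6145']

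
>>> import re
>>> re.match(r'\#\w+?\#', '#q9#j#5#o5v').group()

`match` is anchored at position 0; if the pattern doesn't fit there, it returns None.
The match spans [0:4] → '#q9#'.

'#q9#'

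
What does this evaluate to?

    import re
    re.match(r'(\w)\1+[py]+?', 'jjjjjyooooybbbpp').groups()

('j',)

`\1` has to match the exact text group 1 already captured.
`match` is anchored at position 0; if the pattern doesn't fit there, it returns None.
The match spans [0:6] → 'jjjjjy'.
Captured: group 1 = 'j'.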